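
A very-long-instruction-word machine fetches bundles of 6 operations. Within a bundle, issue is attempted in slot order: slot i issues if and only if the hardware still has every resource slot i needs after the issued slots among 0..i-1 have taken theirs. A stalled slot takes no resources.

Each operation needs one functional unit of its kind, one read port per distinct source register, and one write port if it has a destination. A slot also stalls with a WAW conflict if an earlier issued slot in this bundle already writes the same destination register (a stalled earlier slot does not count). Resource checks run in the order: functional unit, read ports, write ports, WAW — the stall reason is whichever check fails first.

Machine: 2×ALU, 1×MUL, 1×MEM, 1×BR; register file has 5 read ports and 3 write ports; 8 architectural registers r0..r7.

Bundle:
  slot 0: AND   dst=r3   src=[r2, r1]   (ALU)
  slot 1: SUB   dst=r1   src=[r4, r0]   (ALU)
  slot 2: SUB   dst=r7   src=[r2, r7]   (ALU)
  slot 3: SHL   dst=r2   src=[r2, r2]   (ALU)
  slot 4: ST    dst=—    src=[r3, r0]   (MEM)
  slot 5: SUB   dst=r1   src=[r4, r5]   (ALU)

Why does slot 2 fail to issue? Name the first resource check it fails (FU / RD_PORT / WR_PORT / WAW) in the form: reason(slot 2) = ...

#0 ALU src=r2,r1 dispatched  <A:1 Mu:1 Ld:1 B:1 rd:3 wr:2>
#1 ALU src=r4,r0 dispatched  <A:0 Mu:1 Ld:1 B:1 rd:1 wr:1>
#2 ALU src=r2,r7 held:FU  <A:0 Mu:1 Ld:1 B:1 rd:1 wr:1>
#3 ALU src=r2,r2 held:FU  <A:0 Mu:1 Ld:1 B:1 rd:1 wr:1>
#4 MEM src=r3,r0 held:RD_PORT  <A:0 Mu:1 Ld:1 B:1 rd:1 wr:1>
#5 ALU src=r4,r5 held:FU  <A:0 Mu:1 Ld:1 B:1 rd:1 wr:1>

reason(slot 2) = FU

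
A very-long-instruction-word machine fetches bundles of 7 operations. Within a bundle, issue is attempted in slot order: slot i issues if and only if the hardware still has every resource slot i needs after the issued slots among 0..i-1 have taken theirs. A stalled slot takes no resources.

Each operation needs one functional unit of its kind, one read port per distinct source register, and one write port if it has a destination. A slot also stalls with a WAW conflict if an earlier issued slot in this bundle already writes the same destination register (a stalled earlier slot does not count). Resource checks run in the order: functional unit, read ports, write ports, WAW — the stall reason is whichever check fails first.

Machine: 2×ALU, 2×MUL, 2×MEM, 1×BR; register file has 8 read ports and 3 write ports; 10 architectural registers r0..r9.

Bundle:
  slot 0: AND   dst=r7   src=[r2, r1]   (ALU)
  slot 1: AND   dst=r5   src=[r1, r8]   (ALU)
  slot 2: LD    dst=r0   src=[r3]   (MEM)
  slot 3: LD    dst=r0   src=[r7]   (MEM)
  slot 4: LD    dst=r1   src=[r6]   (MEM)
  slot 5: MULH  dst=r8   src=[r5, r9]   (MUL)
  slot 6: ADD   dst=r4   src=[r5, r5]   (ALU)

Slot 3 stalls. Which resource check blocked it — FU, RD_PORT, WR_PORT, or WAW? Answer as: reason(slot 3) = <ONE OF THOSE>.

reason(slot 3) = WR_PORT

#0 ALU src=r2,r1 dispatched  <A:1 Mu:2 Ld:2 B:1 rd:6 wr:2>
#1 ALU src=r1,r8 dispatched  <A:0 Mu:2 Ld:2 B:1 rd:4 wr:1>
#2 MEM src=r3 dispatched  <A:0 Mu:2 Ld:1 B:1 rd:3 wr:0>
#3 MEM src=r7 held:WR_PORT  <A:0 Mu:2 Ld:1 B:1 rd:3 wr:0>
#4 MEM src=r6 held:WR_PORT  <A:0 Mu:2 Ld:1 B:1 rd:3 wr:0>
#5 MUL src=r5,r9 held:WR_PORT  <A:0 Mu:2 Ld:1 B:1 rd:3 wr:0>
#6 ALU src=r5,r5 held:FU  <A:0 Mu:2 Ld:1 B:1 rd:3 wr:0>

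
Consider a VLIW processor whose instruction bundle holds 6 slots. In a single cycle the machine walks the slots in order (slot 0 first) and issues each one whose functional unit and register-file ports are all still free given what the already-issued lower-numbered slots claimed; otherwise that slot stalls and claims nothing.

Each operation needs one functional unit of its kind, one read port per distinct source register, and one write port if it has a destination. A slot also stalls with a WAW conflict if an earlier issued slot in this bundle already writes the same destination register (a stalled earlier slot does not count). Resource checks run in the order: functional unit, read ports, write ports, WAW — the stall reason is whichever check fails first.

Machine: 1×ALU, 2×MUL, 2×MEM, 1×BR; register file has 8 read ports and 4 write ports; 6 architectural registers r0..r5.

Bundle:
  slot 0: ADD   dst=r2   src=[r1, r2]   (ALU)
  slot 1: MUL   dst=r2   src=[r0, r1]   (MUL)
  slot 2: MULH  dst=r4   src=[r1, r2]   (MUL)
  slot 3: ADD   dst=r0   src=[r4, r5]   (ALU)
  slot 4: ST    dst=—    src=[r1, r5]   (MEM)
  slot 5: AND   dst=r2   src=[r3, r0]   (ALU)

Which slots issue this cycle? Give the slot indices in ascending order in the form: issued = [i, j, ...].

issued = [0, 2, 4]

  0. ALU→r2 ⇒ go  {0A/2Mu/2Ld/1B | 6r 3w}
  1. MUL→r2 ⇒ no(WAW)  {0A/2Mu/2Ld/1B | 6r 3w}
  2. MUL→r4 ⇒ go  {0A/1Mu/2Ld/1B | 4r 2w}
  3. ALU→r0 ⇒ no(FU)  {0A/1Mu/2Ld/1B | 4r 2w}
  4. MEM ⇒ go  {0A/1Mu/1Ld/1B | 2r 2w}
  5. ALU→r2 ⇒ no(FU)  {0A/1Mu/1Ld/1B | 2r 2w}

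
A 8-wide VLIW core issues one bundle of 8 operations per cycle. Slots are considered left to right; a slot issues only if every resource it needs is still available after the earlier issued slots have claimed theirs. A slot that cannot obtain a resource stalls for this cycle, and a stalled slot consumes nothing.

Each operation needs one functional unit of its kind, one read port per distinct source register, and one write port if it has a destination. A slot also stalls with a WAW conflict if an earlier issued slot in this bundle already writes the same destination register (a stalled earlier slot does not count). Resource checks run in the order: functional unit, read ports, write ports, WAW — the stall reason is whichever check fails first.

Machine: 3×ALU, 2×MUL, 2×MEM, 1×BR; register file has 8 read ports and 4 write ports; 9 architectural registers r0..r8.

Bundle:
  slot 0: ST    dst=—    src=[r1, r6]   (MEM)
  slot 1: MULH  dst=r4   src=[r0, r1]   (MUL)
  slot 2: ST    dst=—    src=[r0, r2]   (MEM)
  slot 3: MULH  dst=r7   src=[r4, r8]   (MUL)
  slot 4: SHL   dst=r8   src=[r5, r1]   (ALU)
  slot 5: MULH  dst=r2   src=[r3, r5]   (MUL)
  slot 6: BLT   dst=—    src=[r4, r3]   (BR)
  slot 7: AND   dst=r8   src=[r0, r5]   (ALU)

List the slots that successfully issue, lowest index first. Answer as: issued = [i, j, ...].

issued = [0, 1, 2, 3]

  0. MEM ⇒ go  {3A/2Mu/1Ld/1B | 6r 4w}
  1. MUL→r4 ⇒ go  {3A/1Mu/1Ld/1B | 4r 3w}
  2. MEM ⇒ go  {3A/1Mu/0Ld/1B | 2r 3w}
  3. MUL→r7 ⇒ go  {3A/0Mu/0Ld/1B | 0r 2w}
  4. ALU→r8 ⇒ no(RD_PORT)  {3A/0Mu/0Ld/1B | 0r 2w}
  5. MUL→r2 ⇒ no(FU)  {3A/0Mu/0Ld/1B | 0r 2w}
  6. BR ⇒ no(RD_PORT)  {3A/0Mu/0Ld/1B | 0r 2w}
  7. ALU→r8 ⇒ no(RD_PORT)  {3A/0Mu/0Ld/1B | 0r 2w}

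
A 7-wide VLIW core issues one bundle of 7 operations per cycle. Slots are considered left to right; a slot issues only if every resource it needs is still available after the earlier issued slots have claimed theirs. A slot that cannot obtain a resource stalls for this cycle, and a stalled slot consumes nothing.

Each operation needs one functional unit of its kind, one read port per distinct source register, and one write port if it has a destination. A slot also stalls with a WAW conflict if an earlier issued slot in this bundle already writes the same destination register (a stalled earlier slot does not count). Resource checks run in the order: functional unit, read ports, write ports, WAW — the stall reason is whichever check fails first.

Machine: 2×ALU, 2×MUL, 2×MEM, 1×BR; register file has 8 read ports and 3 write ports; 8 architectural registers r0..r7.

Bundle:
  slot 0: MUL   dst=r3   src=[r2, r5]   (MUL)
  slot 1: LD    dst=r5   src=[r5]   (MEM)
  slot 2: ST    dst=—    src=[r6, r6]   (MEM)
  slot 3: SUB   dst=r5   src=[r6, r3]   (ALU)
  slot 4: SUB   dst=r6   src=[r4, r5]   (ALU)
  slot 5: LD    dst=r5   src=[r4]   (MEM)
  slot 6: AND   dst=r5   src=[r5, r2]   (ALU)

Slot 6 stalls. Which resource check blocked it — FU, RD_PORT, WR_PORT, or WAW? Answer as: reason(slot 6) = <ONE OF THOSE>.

reason(slot 6) = WR_PORT

(0) want 1×MUL +2rd +1wr — yes → AL2|MU1|ME2|BR1|rd6|wr2
(1) want 1×MEM +1rd +1wr — yes → AL2|MU1|ME1|BR1|rd5|wr1
(2) want 1×MEM +1rd +0wr — yes → AL2|MU1|ME0|BR1|rd4|wr1
(3) want 1×ALU +2rd +1wr — WAW → AL2|MU1|ME0|BR1|rd4|wr1
(4) want 1×ALU +2rd +1wr — yes → AL1|MU1|ME0|BR1|rd2|wr0
(5) want 1×MEM +1rd +1wr — FU → AL1|MU1|ME0|BR1|rd2|wr0
(6) want 1×ALU +2rd +1wr — WR_PORT → AL1|MU1|ME0|BR1|rd2|wr0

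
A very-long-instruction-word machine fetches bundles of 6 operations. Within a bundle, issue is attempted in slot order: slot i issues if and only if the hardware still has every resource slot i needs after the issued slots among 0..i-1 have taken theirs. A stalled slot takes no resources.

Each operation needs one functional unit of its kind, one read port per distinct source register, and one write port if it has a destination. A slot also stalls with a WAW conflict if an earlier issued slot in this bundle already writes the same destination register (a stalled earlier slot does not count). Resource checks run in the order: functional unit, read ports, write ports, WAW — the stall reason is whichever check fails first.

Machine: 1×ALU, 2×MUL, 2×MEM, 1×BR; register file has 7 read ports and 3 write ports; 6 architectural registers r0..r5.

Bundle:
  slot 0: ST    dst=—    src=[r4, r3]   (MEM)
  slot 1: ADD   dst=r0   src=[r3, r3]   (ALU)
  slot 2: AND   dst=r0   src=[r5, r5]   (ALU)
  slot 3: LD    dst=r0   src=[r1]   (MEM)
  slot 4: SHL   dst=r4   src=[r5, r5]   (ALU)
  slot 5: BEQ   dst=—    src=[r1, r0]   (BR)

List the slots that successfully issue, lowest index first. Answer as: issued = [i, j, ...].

issued = [0, 1, 5]

  0. MEM ⇒ go  {1A/2Mu/1Ld/1B | 5r 3w}
  1. ALU→r0 ⇒ go  {0A/2Mu/1Ld/1B | 4r 2w}
  2. ALU→r0 ⇒ no(FU)  {0A/2Mu/1Ld/1B | 4r 2w}
  3. MEM→r0 ⇒ no(WAW)  {0A/2Mu/1Ld/1B | 4r 2w}
  4. ALU→r4 ⇒ no(FU)  {0A/2Mu/1Ld/1B | 4r 2w}
  5. BR ⇒ go  {0A/2Mu/1Ld/0B | 2r 2w}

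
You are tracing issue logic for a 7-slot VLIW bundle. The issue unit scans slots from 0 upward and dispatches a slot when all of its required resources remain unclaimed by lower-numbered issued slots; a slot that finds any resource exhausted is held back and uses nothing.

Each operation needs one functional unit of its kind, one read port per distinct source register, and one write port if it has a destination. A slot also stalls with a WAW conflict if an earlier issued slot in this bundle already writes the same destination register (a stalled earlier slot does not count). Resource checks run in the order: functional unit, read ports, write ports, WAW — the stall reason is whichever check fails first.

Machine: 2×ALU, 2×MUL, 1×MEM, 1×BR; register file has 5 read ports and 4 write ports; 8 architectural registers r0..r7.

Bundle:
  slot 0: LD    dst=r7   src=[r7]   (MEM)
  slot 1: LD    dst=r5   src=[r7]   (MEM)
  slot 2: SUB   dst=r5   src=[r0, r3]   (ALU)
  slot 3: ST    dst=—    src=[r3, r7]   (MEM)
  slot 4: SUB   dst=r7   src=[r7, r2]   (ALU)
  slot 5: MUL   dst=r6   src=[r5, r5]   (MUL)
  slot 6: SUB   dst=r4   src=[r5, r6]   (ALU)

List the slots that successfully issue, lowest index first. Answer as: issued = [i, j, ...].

issued = [0, 2, 5]

#0 MEM src=r7 dispatched  <A:2 Mu:2 Ld:0 B:1 rd:4 wr:3>
#1 MEM src=r7 held:FU  <A:2 Mu:2 Ld:0 B:1 rd:4 wr:3>
#2 ALU src=r0,r3 dispatched  <A:1 Mu:2 Ld:0 B:1 rd:2 wr:2>
#3 MEM src=r3,r7 held:FU  <A:1 Mu:2 Ld:0 B:1 rd:2 wr:2>
#4 ALU src=r7,r2 held:WAW  <A:1 Mu:2 Ld:0 B:1 rd:2 wr:2>
#5 MUL src=r5,r5 dispatched  <A:1 Mu:1 Ld:0 B:1 rd:1 wr:1>
#6 ALU src=r5,r6 held:RD_PORT  <A:1 Mu:1 Ld:0 B:1 rd:1 wr:1>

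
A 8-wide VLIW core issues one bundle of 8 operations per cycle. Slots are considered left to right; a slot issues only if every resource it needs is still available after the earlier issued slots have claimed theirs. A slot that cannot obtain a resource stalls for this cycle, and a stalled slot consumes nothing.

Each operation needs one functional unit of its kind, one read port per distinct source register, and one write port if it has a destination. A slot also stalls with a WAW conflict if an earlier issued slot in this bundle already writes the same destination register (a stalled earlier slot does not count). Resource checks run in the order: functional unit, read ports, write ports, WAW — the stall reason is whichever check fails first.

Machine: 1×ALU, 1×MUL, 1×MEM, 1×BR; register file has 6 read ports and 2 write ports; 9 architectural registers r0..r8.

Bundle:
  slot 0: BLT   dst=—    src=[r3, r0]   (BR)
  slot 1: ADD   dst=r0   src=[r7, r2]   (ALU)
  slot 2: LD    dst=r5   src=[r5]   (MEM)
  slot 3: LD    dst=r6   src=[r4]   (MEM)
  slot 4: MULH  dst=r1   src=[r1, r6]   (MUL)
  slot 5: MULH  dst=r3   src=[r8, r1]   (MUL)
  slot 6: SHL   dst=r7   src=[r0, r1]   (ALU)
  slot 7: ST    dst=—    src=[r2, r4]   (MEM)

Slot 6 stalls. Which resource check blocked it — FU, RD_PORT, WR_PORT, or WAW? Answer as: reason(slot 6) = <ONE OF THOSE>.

#0 BR src=r3,r0 dispatched  <A:1 Mu:1 Ld:1 B:0 rd:4 wr:2>
#1 ALU src=r7,r2 dispatched  <A:0 Mu:1 Ld:1 B:0 rd:2 wr:1>
#2 MEM src=r5 dispatched  <A:0 Mu:1 Ld:0 B:0 rd:1 wr:0>
#3 MEM src=r4 held:FU  <A:0 Mu:1 Ld:0 B:0 rd:1 wr:0>
#4 MUL src=r1,r6 held:RD_PORT  <A:0 Mu:1 Ld:0 B:0 rd:1 wr:0>
#5 MUL src=r8,r1 held:RD_PORT  <A:0 Mu:1 Ld:0 B:0 rd:1 wr:0>
#6 ALU src=r0,r1 held:FU  <A:0 Mu:1 Ld:0 B:0 rd:1 wr:0>
#7 MEM src=r2,r4 held:FU  <A:0 Mu:1 Ld:0 B:0 rd:1 wr:0>

reason(slot 6) = FU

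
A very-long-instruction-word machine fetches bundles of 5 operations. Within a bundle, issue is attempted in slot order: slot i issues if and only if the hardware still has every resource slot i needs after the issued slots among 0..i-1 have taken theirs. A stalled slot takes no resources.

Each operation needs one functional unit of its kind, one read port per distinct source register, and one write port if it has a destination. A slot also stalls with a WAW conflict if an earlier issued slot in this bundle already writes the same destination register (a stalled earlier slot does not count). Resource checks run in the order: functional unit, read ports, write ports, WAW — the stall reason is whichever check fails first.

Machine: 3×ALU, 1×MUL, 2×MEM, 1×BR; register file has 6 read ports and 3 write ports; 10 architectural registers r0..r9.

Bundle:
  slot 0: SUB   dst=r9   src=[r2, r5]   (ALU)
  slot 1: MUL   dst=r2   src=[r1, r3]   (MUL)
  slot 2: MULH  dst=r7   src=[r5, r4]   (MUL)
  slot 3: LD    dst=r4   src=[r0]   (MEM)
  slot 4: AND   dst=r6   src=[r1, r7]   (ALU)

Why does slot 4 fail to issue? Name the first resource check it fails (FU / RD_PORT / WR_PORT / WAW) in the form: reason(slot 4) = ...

reason(slot 4) = RD_PORT

(0) want 1×ALU +2rd +1wr — yes → AL2|MU1|ME2|BR1|rd4|wr2
(1) want 1×MUL +2rd +1wr — yes → AL2|MU0|ME2|BR1|rd2|wr1
(2) want 1×MUL +2rd +1wr — FU → AL2|MU0|ME2|BR1|rd2|wr1
(3) want 1×MEM +1rd +1wr — yes → AL2|MU0|ME1|BR1|rd1|wr0
(4) want 1×ALU +2rd +1wr — RD_PORT → AL2|MU0|ME1|BR1|rd1|wr0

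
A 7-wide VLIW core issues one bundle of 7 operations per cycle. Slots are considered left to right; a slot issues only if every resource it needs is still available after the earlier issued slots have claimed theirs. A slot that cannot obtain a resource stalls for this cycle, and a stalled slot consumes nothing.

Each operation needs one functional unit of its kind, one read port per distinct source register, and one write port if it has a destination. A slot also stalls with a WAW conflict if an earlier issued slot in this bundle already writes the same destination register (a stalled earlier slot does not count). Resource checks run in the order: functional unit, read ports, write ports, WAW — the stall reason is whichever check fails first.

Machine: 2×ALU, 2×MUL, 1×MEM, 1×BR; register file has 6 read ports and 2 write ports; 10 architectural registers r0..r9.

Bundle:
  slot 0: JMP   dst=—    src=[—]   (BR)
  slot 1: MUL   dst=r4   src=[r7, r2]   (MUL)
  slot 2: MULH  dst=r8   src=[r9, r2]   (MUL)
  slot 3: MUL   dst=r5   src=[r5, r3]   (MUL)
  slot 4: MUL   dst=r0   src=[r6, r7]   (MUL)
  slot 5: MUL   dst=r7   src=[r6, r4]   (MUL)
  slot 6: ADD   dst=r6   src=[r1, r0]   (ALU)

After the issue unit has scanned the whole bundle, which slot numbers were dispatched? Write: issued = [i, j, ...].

slot 0 (BR): ISSUE — free A2,Mu2,Ld1,B0 rp6 wp2
slot 1 (MUL): ISSUE — free A2,Mu1,Ld1,B0 rp4 wp1
slot 2 (MUL): ISSUE — free A2,Mu0,Ld1,B0 rp2 wp0
slot 3 (MUL): stall FU — free A2,Mu0,Ld1,B0 rp2 wp0
slot 4 (MUL): stall FU — free A2,Mu0,Ld1,B0 rp2 wp0
slot 5 (MUL): stall FU — free A2,Mu0,Ld1,B0 rp2 wp0
slot 6 (ALU): stall WR_PORT — free A2,Mu0,Ld1,B0 rp2 wp0

issued = [0, 1, 2]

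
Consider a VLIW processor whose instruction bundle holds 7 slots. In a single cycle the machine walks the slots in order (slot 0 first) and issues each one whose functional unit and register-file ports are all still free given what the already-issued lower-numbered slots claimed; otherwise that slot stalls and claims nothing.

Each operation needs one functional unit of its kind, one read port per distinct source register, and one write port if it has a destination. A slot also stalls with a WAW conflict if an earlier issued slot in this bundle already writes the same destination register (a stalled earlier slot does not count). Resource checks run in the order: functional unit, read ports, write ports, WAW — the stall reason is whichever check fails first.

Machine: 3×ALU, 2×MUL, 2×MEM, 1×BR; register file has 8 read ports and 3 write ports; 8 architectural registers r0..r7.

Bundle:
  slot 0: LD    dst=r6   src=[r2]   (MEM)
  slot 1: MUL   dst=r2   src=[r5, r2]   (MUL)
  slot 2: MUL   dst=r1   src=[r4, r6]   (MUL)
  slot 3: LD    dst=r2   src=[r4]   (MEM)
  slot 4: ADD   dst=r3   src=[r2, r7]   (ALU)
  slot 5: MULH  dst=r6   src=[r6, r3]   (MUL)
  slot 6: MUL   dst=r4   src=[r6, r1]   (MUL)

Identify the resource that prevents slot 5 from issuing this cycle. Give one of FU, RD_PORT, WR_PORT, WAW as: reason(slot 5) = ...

  0. MEM→r6 ⇒ go  {3A/2Mu/1Ld/1B | 7r 2w}
  1. MUL→r2 ⇒ go  {3A/1Mu/1Ld/1B | 5r 1w}
  2. MUL→r1 ⇒ go  {3A/0Mu/1Ld/1B | 3r 0w}
  3. MEM→r2 ⇒ no(WR_PORT)  {3A/0Mu/1Ld/1B | 3r 0w}
  4. ALU→r3 ⇒ no(WR_PORT)  {3A/0Mu/1Ld/1B | 3r 0w}
  5. MUL→r6 ⇒ no(FU)  {3A/0Mu/1Ld/1B | 3r 0w}
  6. MUL→r4 ⇒ no(FU)  {3A/0Mu/1Ld/1B | 3r 0w}

reason(slot 5) = FU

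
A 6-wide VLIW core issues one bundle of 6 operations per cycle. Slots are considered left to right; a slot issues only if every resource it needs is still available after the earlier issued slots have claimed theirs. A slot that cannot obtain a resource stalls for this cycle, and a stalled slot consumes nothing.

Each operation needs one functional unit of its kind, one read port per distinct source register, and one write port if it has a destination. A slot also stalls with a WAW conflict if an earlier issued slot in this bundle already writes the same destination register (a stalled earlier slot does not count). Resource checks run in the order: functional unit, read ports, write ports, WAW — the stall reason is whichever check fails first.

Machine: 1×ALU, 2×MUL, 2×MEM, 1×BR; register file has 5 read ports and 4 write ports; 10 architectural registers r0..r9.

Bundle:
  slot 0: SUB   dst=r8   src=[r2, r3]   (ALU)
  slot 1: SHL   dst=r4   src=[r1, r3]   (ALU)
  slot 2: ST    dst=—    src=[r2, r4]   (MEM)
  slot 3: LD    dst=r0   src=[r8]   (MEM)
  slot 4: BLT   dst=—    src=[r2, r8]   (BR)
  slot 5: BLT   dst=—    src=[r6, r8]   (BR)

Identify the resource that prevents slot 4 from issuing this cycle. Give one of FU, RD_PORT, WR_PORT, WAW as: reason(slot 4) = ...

#0 ALU src=r2,r3 dispatched  <A:0 Mu:2 Ld:2 B:1 rd:3 wr:3>
#1 ALU src=r1,r3 held:FU  <A:0 Mu:2 Ld:2 B:1 rd:3 wr:3>
#2 MEM src=r2,r4 dispatched  <A:0 Mu:2 Ld:1 B:1 rd:1 wr:3>
#3 MEM src=r8 dispatched  <A:0 Mu:2 Ld:0 B:1 rd:0 wr:2>
#4 BR src=r2,r8 held:RD_PORT  <A:0 Mu:2 Ld:0 B:1 rd:0 wr:2>
#5 BR src=r6,r8 held:RD_PORT  <A:0 Mu:2 Ld:0 B:1 rd:0 wr:2>

reason(slot 4) = RD_PORT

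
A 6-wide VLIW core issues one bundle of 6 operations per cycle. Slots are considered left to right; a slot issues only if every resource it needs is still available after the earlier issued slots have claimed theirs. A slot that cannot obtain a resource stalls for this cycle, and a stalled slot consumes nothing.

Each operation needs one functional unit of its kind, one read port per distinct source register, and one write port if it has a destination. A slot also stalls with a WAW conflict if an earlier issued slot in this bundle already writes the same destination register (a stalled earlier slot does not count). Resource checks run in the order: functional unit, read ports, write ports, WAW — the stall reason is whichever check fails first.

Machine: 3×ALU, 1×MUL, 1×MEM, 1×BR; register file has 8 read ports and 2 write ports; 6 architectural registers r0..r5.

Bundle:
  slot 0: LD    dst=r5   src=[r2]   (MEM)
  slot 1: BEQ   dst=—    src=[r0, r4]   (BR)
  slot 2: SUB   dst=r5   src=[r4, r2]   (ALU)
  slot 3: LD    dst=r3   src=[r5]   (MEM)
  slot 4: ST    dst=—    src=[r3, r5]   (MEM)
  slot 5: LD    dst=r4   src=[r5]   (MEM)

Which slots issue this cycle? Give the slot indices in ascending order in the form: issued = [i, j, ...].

issued = [0, 1]

[0] MEM needs rd=1 wr=1: ok; after: ALU=3 MUL=1 MEM=0 BR=1, R=7, W=1
[1] BR needs rd=2 wr=0: ok; after: ALU=3 MUL=1 MEM=0 BR=0, R=5, W=1
[2] ALU needs rd=2 wr=1: WAW; after: ALU=3 MUL=1 MEM=0 BR=0, R=5, W=1
[3] MEM needs rd=1 wr=1: FU; after: ALU=3 MUL=1 MEM=0 BR=0, R=5, W=1
[4] MEM needs rd=2 wr=0: FU; after: ALU=3 MUL=1 MEM=0 BR=0, R=5, W=1
[5] MEM needs rd=1 wr=1: FU; after: ALU=3 MUL=1 MEM=0 BR=0, R=5, W=1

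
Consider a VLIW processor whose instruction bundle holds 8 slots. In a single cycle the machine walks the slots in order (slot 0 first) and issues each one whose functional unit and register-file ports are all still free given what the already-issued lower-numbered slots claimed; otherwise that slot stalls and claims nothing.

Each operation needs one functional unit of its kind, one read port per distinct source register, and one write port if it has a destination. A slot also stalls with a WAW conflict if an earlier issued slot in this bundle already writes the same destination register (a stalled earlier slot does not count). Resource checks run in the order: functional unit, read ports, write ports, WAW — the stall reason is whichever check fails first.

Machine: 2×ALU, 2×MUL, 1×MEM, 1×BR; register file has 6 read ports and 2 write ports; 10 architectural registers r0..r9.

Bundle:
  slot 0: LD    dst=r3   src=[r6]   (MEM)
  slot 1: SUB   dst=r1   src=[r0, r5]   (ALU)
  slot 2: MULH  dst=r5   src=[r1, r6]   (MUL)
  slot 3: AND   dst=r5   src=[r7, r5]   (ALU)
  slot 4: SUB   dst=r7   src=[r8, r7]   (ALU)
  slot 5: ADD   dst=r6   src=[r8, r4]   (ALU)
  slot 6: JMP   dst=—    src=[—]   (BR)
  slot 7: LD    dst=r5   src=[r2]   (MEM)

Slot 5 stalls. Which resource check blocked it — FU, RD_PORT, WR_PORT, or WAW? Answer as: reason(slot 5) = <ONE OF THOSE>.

reason(slot 5) = WR_PORT

#0 MEM src=r6 dispatched  <A:2 Mu:2 Ld:0 B:1 rd:5 wr:1>
#1 ALU src=r0,r5 dispatched  <A:1 Mu:2 Ld:0 B:1 rd:3 wr:0>
#2 MUL src=r1,r6 held:WR_PORT  <A:1 Mu:2 Ld:0 B:1 rd:3 wr:0>
#3 ALU src=r7,r5 held:WR_PORT  <A:1 Mu:2 Ld:0 B:1 rd:3 wr:0>
#4 ALU src=r8,r7 held:WR_PORT  <A:1 Mu:2 Ld:0 B:1 rd:3 wr:0>
#5 ALU src=r8,r4 held:WR_PORT  <A:1 Mu:2 Ld:0 B:1 rd:3 wr:0>
#6 BR src=- dispatched  <A:1 Mu:2 Ld:0 B:0 rd:3 wr:0>
#7 MEM src=r2 held:FU  <A:1 Mu:2 Ld:0 B:0 rd:3 wr:0>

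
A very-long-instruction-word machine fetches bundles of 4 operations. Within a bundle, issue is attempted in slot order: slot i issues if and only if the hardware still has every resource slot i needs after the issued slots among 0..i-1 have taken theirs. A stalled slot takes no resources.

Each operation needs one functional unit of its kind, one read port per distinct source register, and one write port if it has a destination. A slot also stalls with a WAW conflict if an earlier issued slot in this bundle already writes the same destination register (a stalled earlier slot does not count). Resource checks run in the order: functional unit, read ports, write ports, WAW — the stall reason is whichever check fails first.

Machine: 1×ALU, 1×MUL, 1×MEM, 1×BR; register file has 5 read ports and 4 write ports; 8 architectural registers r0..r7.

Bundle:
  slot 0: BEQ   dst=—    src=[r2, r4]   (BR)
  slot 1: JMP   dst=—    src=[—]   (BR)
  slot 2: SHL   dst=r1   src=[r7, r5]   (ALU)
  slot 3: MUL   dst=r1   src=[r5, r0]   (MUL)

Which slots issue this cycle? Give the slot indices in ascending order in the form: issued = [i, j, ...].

issued = [0, 2]

  0. BR ⇒ go  {1A/1Mu/1Ld/0B | 3r 4w}
  1. BR ⇒ no(FU)  {1A/1Mu/1Ld/0B | 3r 4w}
  2. ALU→r1 ⇒ go  {0A/1Mu/1Ld/0B | 1r 3w}
  3. MUL→r1 ⇒ no(RD_PORT)  {0A/1Mu/1Ld/0B | 1r 3w}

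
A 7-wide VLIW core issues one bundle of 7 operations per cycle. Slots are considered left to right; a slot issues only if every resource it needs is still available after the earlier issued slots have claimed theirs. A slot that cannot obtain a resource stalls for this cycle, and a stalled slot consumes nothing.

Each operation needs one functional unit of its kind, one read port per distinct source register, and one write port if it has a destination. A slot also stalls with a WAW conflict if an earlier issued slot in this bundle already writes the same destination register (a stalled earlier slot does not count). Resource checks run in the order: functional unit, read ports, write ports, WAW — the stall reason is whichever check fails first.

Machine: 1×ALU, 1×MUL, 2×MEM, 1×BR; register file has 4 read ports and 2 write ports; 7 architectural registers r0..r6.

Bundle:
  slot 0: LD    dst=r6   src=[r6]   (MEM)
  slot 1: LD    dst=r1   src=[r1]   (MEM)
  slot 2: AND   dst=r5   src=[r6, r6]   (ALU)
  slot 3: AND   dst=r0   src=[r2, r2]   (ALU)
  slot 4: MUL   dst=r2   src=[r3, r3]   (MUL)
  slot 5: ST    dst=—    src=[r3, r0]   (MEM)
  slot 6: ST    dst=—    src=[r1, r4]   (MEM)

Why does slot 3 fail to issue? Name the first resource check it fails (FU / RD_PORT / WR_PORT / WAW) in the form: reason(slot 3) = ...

  0. MEM→r6 ⇒ go  {1A/1Mu/1Ld/1B | 3r 1w}
  1. MEM→r1 ⇒ go  {1A/1Mu/0Ld/1B | 2r 0w}
  2. ALU→r5 ⇒ no(WR_PORT)  {1A/1Mu/0Ld/1B | 2r 0w}
  3. ALU→r0 ⇒ no(WR_PORT)  {1A/1Mu/0Ld/1B | 2r 0w}
  4. MUL→r2 ⇒ no(WR_PORT)  {1A/1Mu/0Ld/1B | 2r 0w}
  5. MEM ⇒ no(FU)  {1A/1Mu/0Ld/1B | 2r 0w}
  6. MEM ⇒ no(FU)  {1A/1Mu/0Ld/1B | 2r 0w}

reason(slot 3) = WR_PORT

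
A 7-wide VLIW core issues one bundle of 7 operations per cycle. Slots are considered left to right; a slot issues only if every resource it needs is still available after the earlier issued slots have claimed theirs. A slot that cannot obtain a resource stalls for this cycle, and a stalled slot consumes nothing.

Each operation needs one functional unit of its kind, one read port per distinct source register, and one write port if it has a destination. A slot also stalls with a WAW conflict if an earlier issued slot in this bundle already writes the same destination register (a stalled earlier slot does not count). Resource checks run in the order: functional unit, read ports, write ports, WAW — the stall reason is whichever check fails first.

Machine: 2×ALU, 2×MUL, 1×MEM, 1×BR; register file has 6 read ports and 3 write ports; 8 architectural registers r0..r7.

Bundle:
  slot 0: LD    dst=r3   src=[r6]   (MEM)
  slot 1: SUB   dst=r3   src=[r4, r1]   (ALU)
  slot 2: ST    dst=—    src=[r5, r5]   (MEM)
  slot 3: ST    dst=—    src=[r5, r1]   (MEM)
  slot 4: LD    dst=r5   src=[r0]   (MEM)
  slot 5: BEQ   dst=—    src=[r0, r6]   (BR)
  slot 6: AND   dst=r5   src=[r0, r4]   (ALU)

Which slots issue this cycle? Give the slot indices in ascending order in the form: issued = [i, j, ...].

slot 0 (MEM): ISSUE — free A2,Mu2,Ld0,B1 rp5 wp2
slot 1 (ALU): stall WAW — free A2,Mu2,Ld0,B1 rp5 wp2
slot 2 (MEM): stall FU — free A2,Mu2,Ld0,B1 rp5 wp2
slot 3 (MEM): stall FU — free A2,Mu2,Ld0,B1 rp5 wp2
slot 4 (MEM): stall FU — free A2,Mu2,Ld0,B1 rp5 wp2
slot 5 (BR): ISSUE — free A2,Mu2,Ld0,B0 rp3 wp2
slot 6 (ALU): ISSUE — free A1,Mu2,Ld0,B0 rp1 wp1

issued = [0, 5, 6]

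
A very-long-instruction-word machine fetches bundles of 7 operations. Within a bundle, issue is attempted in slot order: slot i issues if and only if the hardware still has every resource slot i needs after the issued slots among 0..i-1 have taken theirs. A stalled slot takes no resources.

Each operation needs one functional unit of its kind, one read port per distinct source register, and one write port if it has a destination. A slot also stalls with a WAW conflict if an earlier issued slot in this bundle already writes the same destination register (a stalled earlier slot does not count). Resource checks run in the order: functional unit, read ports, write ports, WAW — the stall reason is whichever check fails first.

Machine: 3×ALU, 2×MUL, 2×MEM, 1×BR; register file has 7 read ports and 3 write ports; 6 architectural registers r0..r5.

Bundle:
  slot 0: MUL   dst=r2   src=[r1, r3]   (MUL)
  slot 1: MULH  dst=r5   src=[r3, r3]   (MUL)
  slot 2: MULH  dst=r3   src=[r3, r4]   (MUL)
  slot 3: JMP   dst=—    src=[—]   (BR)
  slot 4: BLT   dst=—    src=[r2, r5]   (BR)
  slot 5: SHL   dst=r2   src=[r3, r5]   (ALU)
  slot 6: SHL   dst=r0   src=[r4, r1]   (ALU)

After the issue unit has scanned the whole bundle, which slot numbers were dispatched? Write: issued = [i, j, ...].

issued = [0, 1, 3, 6]

  0. MUL→r2 ⇒ go  {3A/1Mu/2Ld/1B | 5r 2w}
  1. MUL→r5 ⇒ go  {3A/0Mu/2Ld/1B | 4r 1w}
  2. MUL→r3 ⇒ no(FU)  {3A/0Mu/2Ld/1B | 4r 1w}
  3. BR ⇒ go  {3A/0Mu/2Ld/0B | 4r 1w}
  4. BR ⇒ no(FU)  {3A/0Mu/2Ld/0B | 4r 1w}
  5. ALU→r2 ⇒ no(WAW)  {3A/0Mu/2Ld/0B | 4r 1w}
  6. ALU→r0 ⇒ go  {2A/0Mu/2Ld/0B | 2r 0w}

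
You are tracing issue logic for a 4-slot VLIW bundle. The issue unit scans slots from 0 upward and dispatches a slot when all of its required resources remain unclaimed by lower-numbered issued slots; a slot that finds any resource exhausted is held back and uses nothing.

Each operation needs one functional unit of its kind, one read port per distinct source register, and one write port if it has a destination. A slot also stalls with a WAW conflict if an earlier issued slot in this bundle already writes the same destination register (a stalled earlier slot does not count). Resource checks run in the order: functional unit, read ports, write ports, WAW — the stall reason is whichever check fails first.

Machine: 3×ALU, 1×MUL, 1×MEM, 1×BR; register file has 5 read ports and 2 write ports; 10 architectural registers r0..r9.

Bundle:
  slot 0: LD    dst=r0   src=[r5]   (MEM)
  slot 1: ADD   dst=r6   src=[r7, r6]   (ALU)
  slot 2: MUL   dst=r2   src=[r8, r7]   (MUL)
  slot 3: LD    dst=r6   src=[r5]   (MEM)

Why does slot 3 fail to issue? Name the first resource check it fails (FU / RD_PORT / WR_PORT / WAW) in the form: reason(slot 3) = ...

reason(slot 3) = FU

slot 0 (MEM): ISSUE — free A3,Mu1,Ld0,B1 rp4 wp1
slot 1 (ALU): ISSUE — free A2,Mu1,Ld0,B1 rp2 wp0
slot 2 (MUL): stall WR_PORT — free A2,Mu1,Ld0,B1 rp2 wp0
slot 3 (MEM): stall FU — free A2,Mu1,Ld0,B1 rp2 wp0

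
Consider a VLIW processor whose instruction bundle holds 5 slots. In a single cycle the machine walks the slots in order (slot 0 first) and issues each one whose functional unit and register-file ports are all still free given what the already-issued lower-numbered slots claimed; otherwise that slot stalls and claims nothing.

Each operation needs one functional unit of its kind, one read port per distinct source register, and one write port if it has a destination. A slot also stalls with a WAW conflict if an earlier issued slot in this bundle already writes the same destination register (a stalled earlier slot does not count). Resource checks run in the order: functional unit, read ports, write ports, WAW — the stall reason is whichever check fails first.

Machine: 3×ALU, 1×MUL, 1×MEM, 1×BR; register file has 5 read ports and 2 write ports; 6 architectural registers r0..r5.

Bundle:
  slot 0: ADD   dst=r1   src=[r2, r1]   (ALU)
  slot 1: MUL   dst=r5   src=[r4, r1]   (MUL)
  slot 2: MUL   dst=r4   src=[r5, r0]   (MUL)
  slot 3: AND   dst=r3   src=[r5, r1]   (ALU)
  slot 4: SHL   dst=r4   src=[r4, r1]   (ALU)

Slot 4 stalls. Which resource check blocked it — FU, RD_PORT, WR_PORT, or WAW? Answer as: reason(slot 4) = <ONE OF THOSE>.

slot 0 (ALU): ISSUE — free A2,Mu1,Ld1,B1 rp3 wp1
slot 1 (MUL): ISSUE — free A2,Mu0,Ld1,B1 rp1 wp0
slot 2 (MUL): stall FU — free A2,Mu0,Ld1,B1 rp1 wp0
slot 3 (ALU): stall RD_PORT — free A2,Mu0,Ld1,B1 rp1 wp0
slot 4 (ALU): stall RD_PORT — free A2,Mu0,Ld1,B1 rp1 wp0

reason(slot 4) = RD_PORT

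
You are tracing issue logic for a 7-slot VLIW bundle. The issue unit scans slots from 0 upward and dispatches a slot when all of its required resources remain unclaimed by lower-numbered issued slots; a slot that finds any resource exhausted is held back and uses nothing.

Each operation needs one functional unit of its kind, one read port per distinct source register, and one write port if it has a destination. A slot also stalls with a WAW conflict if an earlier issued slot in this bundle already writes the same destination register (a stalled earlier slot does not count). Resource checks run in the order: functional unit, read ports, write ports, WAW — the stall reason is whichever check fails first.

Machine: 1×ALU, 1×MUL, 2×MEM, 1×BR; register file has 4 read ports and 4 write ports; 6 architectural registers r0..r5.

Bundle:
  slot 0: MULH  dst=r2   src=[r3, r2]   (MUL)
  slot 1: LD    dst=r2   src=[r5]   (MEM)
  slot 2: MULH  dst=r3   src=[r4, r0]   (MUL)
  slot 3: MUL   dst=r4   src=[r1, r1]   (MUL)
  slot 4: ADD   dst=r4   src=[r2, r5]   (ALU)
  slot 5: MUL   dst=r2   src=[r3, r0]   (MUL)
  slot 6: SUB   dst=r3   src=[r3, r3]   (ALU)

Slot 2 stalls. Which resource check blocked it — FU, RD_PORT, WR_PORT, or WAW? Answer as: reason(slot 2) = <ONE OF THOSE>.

reason(slot 2) = FU

(0) want 1×MUL +2rd +1wr — yes → AL1|MU0|ME2|BR1|rd2|wr3
(1) want 1×MEM +1rd +1wr — WAW → AL1|MU0|ME2|BR1|rd2|wr3
(2) want 1×MUL +2rd +1wr — FU → AL1|MU0|ME2|BR1|rd2|wr3
(3) want 1×MUL +1rd +1wr — FU → AL1|MU0|ME2|BR1|rd2|wr3
(4) want 1×ALU +2rd +1wr — yes → AL0|MU0|ME2|BR1|rd0|wr2
(5) want 1×MUL +2rd +1wr — FU → AL0|MU0|ME2|BR1|rd0|wr2
(6) want 1×ALU +1rd +1wr — FU → AL0|MU0|ME2|BR1|rd0|wr2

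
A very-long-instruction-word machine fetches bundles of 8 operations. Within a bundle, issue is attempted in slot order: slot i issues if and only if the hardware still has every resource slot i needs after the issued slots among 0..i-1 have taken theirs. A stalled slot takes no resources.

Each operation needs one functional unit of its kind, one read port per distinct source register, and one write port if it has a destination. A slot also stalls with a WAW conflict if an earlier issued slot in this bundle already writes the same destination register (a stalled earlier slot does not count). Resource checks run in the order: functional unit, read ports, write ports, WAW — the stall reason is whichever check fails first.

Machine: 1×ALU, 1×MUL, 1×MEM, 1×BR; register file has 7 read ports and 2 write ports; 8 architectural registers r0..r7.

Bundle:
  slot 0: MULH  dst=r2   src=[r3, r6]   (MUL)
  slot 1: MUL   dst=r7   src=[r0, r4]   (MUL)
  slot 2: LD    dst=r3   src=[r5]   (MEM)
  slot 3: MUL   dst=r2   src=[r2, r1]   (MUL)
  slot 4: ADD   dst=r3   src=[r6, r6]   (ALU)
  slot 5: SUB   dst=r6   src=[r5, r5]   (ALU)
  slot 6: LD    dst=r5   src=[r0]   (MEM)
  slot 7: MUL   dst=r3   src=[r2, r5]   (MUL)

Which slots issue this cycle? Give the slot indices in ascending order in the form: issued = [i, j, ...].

issued = [0, 2]

slot 0 (MUL): ISSUE — free A1,Mu0,Ld1,B1 rp5 wp1
slot 1 (MUL): stall FU — free A1,Mu0,Ld1,B1 rp5 wp1
slot 2 (MEM): ISSUE — free A1,Mu0,Ld0,B1 rp4 wp0
slot 3 (MUL): stall FU — free A1,Mu0,Ld0,B1 rp4 wp0
slot 4 (ALU): stall WR_PORT — free A1,Mu0,Ld0,B1 rp4 wp0
slot 5 (ALU): stall WR_PORT — free A1,Mu0,Ld0,B1 rp4 wp0
slot 6 (MEM): stall FU — free A1,Mu0,Ld0,B1 rp4 wp0
slot 7 (MUL): stall FU — free A1,Mu0,Ld0,B1 rp4 wp0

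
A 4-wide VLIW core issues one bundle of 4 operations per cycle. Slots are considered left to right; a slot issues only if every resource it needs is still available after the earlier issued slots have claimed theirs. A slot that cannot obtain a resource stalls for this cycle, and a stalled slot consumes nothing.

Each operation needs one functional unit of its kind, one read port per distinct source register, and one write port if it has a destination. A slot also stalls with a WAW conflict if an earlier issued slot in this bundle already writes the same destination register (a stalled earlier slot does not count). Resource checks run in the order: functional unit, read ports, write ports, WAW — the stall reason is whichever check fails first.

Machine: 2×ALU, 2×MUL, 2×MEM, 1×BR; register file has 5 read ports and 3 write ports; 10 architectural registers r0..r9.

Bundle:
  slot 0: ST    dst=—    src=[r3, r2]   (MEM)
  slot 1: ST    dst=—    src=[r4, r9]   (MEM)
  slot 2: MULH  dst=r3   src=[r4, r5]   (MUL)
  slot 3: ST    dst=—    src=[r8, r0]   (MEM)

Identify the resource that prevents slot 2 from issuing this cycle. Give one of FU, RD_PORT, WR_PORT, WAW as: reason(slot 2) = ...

[0] MEM needs rd=2 wr=0: ok; after: ALU=2 MUL=2 MEM=1 BR=1, R=3, W=3
[1] MEM needs rd=2 wr=0: ok; after: ALU=2 MUL=2 MEM=0 BR=1, R=1, W=3
[2] MUL needs rd=2 wr=1: RD_PORT; after: ALU=2 MUL=2 MEM=0 BR=1, R=1, W=3
[3] MEM needs rd=2 wr=0: FU; after: ALU=2 MUL=2 MEM=0 BR=1, R=1, W=3

reason(slot 2) = RD_PORT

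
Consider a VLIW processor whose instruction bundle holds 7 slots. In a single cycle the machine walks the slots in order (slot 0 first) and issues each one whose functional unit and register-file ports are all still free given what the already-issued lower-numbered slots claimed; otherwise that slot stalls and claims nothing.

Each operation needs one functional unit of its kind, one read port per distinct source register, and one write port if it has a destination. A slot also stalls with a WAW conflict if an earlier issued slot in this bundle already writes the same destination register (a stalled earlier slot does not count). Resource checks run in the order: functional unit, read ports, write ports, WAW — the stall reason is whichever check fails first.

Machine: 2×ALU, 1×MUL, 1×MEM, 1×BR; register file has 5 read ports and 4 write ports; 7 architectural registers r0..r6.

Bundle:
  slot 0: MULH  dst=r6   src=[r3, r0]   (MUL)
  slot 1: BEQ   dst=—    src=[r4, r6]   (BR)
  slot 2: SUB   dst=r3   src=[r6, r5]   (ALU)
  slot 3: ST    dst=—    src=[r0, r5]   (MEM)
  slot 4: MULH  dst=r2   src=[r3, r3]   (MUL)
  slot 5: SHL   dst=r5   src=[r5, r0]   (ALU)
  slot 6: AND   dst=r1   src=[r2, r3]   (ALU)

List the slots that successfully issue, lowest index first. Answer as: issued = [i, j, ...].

issued = [0, 1]

slot 0 (MUL): ISSUE — free A2,Mu0,Ld1,B1 rp3 wp3
slot 1 (BR): ISSUE — free A2,Mu0,Ld1,B0 rp1 wp3
slot 2 (ALU): stall RD_PORT — free A2,Mu0,Ld1,B0 rp1 wp3
slot 3 (MEM): stall RD_PORT — free A2,Mu0,Ld1,B0 rp1 wp3
slot 4 (MUL): stall FU — free A2,Mu0,Ld1,B0 rp1 wp3
slot 5 (ALU): stall RD_PORT — free A2,Mu0,Ld1,B0 rp1 wp3
slot 6 (ALU): stall RD_PORT — free A2,Mu0,Ld1,B0 rp1 wp3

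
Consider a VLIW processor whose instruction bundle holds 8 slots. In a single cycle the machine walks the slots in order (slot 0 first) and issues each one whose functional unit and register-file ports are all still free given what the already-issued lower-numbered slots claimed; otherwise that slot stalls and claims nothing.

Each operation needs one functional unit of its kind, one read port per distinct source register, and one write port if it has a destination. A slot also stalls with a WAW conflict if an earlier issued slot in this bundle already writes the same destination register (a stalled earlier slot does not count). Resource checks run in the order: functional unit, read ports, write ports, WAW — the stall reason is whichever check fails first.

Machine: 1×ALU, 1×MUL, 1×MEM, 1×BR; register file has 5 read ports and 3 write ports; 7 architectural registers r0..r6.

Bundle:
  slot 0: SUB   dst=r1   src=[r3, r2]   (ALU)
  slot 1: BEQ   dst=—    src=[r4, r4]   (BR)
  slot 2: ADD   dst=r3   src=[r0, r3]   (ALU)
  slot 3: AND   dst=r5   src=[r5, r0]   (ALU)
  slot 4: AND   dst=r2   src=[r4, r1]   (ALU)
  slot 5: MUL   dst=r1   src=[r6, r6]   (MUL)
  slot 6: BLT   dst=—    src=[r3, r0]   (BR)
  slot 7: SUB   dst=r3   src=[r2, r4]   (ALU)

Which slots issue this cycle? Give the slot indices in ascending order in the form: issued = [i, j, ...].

issued = [0, 1]

[0] ALU needs rd=2 wr=1: ok; after: ALU=0 MUL=1 MEM=1 BR=1, R=3, W=2
[1] BR needs rd=1 wr=0: ok; after: ALU=0 MUL=1 MEM=1 BR=0, R=2, W=2
[2] ALU needs rd=2 wr=1: FU; after: ALU=0 MUL=1 MEM=1 BR=0, R=2, W=2
[3] ALU needs rd=2 wr=1: FU; after: ALU=0 MUL=1 MEM=1 BR=0, R=2, W=2
[4] ALU needs rd=2 wr=1: FU; after: ALU=0 MUL=1 MEM=1 BR=0, R=2, W=2
[5] MUL needs rd=1 wr=1: WAW; after: ALU=0 MUL=1 MEM=1 BR=0, R=2, W=2
[6] BR needs rd=2 wr=0: FU; after: ALU=0 MUL=1 MEM=1 BR=0, R=2, W=2
[7] ALU needs rd=2 wr=1: FU; after: ALU=0 MUL=1 MEM=1 BR=0, R=2, W=2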